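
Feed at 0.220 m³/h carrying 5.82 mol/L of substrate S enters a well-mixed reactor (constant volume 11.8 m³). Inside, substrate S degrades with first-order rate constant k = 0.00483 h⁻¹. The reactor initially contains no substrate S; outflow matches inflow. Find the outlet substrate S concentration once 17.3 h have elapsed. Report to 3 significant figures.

Accumulation = in − out − consumed: V dC/dt = Q C_in − Q C − k V C.
dC/dt = (Q/V) C_in − (Q/V + k) C; effective rate a = Q/V + k = 0.018644 + 0.00483 = 0.023474 h⁻¹.
C_ss = Q C_in/(Q + kV) = 4.6225 mol/L; C(t) = C_ss + (C₀ − C_ss) e^(−a t).
C(17.3) = 4.6225 + (-4.6225)·e^(−0.023474·17.3) = 4.6225 + (-4.6225)·0.66624 = 1.5428 mol/L.

1.54 mol/L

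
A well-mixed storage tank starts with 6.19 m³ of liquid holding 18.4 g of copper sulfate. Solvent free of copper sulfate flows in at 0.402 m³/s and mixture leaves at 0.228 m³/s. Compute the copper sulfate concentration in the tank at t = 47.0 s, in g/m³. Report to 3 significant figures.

Total volume: dV/dt = Q_in − Q_out = 0.17400 m³/s, so V(t) = 6.19 + 0.17400 t and V(47.0) = 14.368 m³.
Solute balance: dm/dt = 0 − Q_out C = −Q_out m/V(t).
dm/m = −Q_out dt/(V₀ + 0.17400 t); integrating gives ln(m/m₀) = −(Q_out/(Q_in−Q_out)) ln(V/V₀).
m = m₀ (V₀/V)^(Q_out/(Q_in−Q_out)) = 18.4 × (6.19/14.368)^(1.3103) = 6.1040 g.
C = m/V = 6.1040/14.368 = 0.42484 g/m³.

0.425 g/m³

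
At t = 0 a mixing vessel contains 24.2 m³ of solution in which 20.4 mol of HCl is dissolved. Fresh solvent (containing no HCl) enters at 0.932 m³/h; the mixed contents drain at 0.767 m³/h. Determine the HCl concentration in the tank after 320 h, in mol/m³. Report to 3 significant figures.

Let m(t) be the amount of HCl. Volume: V(t) = V₀ + (Q_in − Q_out) t = 24.2 + 0.16500 t; V(320) = 77.000 m³.
Species balance (pure solvent in): dm/dt = −Q_out · m/V(t).
dm/m = −Q_out dt/(V₀ + 0.16500 t); integrating gives ln(m/m₀) = −(Q_out/(Q_in−Q_out)) ln(V/V₀).
m = m₀ (V₀/V)^(Q_out/(Q_in−Q_out)) = 20.4 × (24.2/77.000)^(4.6485) = 0.093962 mol.
C = m/V = 0.093962/77.000 = 0.0012203 mol/m³.

0.00122 mol/m³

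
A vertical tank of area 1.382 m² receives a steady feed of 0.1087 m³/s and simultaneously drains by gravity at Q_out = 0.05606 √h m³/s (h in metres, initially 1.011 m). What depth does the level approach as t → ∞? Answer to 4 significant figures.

3.760 m

A dh/dt = Q_in − 0.05606 √h. Steady state requires inflow = outflow:
Q_in = 0.05606 √h_ss ⇒ √h_ss = 0.1087/0.05606 = 1.93899.
h_ss = 1.93899² = 3.75970 m. (Since h₀ = 1.011 m < h_ss, the level will rise toward this value.)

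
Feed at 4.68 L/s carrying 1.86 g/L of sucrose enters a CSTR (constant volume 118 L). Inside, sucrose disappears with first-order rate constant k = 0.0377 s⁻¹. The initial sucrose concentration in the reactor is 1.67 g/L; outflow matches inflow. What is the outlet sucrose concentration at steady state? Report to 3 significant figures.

0.954 g/L

V dC/dt = Q(C_in − C) − k V C.
At steady state: 0 = Q C_in − (Q + kV) C_ss, so C_ss = Q C_in/(Q + kV).
C_ss = 4.68·1.86/(4.68 + 0.0377·118) = 8.7048/9.1286 = 0.95357 g/L.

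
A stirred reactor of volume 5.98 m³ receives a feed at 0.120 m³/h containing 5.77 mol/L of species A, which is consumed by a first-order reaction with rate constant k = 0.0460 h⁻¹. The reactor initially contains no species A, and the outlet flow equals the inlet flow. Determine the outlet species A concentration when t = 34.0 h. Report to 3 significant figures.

V dC/dt = Q(C_in − C) − k V C.
dC/dt = (Q/V) C_in − (Q/V + k) C; effective rate a = Q/V + k = 0.020067 + 0.0460 = 0.066067 h⁻¹.
C_ss = Q C_in/(Q + kV) = 1.7526 mol/L; C(t) = C_ss + (C₀ − C_ss) e^(−a t).
C(34.0) = 1.7526 + (-1.7526)·e^(−0.066067·34.0) = 1.7526 + (-1.7526)·0.10579 = 1.5671 mol/L.

1.57 mol/L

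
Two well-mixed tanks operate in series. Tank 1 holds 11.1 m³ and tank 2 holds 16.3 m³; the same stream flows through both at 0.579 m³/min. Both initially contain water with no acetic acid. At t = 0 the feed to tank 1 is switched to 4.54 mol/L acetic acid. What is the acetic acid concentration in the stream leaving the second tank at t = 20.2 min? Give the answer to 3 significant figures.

Time constants: τᵢ = Vᵢ/Q for each well-mixed tank.
τ₁ = 11.1/0.579 = 19.171 min; τ₂ = 16.3/0.579 = 28.152 min.
Tank 1: C₁ = C_in(1 − e^(−t/τ₁)). Tank 2 (τ₁ ≠ τ₂): C₂ = C_in[1 − (τ₁ e^(−t/τ₁) − τ₂ e^(−t/τ₂))/(τ₁ − τ₂)].
At t = 20.2: e^(−t/τ₁) = 0.34865, e^(−t/τ₂) = 0.48795.
C₂ = 4.54·[1 − (19.171·0.34865 − 28.152·0.48795)/(-8.9810)] = 4.54·0.21469 = 0.97471 mol/L.

0.975 mol/L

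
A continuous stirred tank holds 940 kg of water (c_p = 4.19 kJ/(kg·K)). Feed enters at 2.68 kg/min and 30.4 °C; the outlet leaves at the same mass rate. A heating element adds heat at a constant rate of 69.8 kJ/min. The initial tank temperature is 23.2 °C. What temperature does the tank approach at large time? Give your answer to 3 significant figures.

36.6 °C

First-law balance (no shaft work): M c_p dT/dt = ṁ c_p (T_in − T) + 69.8.
At steady state dT/dt = 0 ⇒ T_ss = T_in + Q̇/(ṁ c_p) = 30.4 + 69.8/(2.68·4.19) = 36.616 °C.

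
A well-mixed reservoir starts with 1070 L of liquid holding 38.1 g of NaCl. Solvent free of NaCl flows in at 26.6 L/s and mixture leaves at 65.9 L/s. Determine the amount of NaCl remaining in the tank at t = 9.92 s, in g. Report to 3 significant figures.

Let m(t) be the amount of NaCl. Volume: V(t) = V₀ + (Q_in − Q_out) t = 1070 − 39.300 t; V(9.92) = 680.14 L.
Species balance (pure solvent in): dm/dt = −Q_out · m/V(t).
dm/m = −Q_out dt/(V₀ − 39.300 t); integrating gives ln(m/m₀) = −(Q_out/(Q_in−Q_out)) ln(V/V₀).
m = m₀ (V₀/V)^(Q_out/(Q_in−Q_out)) = 38.1 × (1070/680.14)^(-1.6768) = 17.822 g.

17.8 g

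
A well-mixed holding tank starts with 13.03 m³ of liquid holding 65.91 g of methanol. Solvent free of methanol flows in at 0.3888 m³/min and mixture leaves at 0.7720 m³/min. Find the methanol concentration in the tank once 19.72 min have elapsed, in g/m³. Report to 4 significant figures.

Let m(t) be the amount of methanol. Volume: V(t) = V₀ + (Q_in − Q_out) t = 13.03 − 0.383200 t; V(19.72) = 5.47330 m³.
No methanol enters, so dm/dt = −Q_out · (m/V).
dm/m = −Q_out dt/(V₀ − 0.383200 t); integrating gives ln(m/m₀) = −(Q_out/(Q_in−Q_out)) ln(V/V₀).
m = m₀ (V₀/V)^(Q_out/(Q_in−Q_out)) = 65.91 × (13.03/5.47330)^(-2.01461) = 11.4830 g.
C = m/V = 11.4830/5.47330 = 2.09800 g/m³.

2.098 g/m³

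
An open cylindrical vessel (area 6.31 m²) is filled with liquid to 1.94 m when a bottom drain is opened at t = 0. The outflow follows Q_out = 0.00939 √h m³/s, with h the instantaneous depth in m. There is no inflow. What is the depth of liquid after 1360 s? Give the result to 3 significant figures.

0.145 m

With no inflow, A dh/dt = −0.00939 √h.
∫ h^(−1/2) dh = −(0.00939/A) ∫ dt, giving 2√h = 2√h₀ − (0.00939/A) t.
√h = √1.94 − 0.00939·1360/(2·6.31) = 1.3928 − 1.0119 = 0.38092.
h = 0.38092² = 0.14510 m.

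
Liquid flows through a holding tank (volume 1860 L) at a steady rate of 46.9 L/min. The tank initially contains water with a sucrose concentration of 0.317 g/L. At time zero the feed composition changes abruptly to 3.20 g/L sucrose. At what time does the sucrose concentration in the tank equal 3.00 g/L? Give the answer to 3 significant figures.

106 min

Mass balance on the solute (V constant): V dC/dt = Q(C_in − C), so τ = V/Q = 39.659 min.
C(t) = C_in + (C₀ − C_in) e^(−t/τ). Set C = 3.00 and solve for t:
e^(−t/τ) = (C − C_in)/(C₀ − C_in) = (3.00 − 3.20)/(0.317 − 3.20) = 0.069372
t = −τ ln(…) = 39.659 × 2.6683 = 105.82 min.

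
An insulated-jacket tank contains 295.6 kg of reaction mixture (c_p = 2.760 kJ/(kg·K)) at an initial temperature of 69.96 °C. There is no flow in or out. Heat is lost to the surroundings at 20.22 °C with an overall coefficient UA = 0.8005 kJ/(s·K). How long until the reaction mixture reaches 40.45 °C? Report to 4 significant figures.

M c_p dT/dt = −UA(T − T_amb).
τ = M c_p/UA = 1019.18 s; T_ss = T_amb = 20.2200 °C.
T(t) = T_ss + (T₀ − T_ss)e^(−t/τ); set T = 40.45:
t = −τ ln[(T − T_ss)/(T₀ − T_ss)] = −1019.18 · ln(0.406715) = 916.901 s.

916.9 s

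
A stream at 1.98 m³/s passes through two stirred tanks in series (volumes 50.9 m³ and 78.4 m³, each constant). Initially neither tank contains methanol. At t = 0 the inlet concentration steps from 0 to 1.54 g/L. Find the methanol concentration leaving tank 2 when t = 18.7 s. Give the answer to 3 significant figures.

Species balance on tank i: dCᵢ/dt = (Cᵢ₋₁ − Cᵢ)/τᵢ with τᵢ = Vᵢ/Q.
τ₁ = 50.9/1.98 = 25.707 s; τ₂ = 78.4/1.98 = 39.596 s.
Tank 1: C₁ = C_in(1 − e^(−t/τ₁)). Tank 2 (τ₁ ≠ τ₂): C₂ = C_in[1 − (τ₁ e^(−t/τ₁) − τ₂ e^(−t/τ₂))/(τ₁ − τ₂)].
At t = 18.7: e^(−t/τ₁) = 0.48315, e^(−t/τ₂) = 0.62358.
C₂ = 1.54·[1 − (25.707·0.48315 − 39.596·0.62358)/(-13.889)] = 1.54·0.11648 = 0.17939 g/L.

0.179 g/L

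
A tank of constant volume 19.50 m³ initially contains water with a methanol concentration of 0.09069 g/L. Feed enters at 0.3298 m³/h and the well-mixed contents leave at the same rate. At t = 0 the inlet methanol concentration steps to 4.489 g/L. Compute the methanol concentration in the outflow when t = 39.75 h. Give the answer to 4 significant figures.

Unsteady species balance (constant V, well mixed): V dC/dt = Q(C_in − C).
Time constant τ = V/Q = 19.50/0.3298 = 59.1267 h.
C approaches C_in exponentially: C(t) = C_in + (C₀ − C_in) e^(−t/τ).
C(39.75) = 4.489 + (0.09069 − 4.489)·e^(−39.75/59.1267) = 4.489 + (-4.39831)·0.510541 = 2.24348 g/L.

2.243 g/L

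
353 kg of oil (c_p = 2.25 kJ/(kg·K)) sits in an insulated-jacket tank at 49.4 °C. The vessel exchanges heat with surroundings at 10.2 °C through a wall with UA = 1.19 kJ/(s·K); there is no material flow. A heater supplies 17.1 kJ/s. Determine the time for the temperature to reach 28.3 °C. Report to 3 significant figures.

Lumped-capacitance energy balance: M c_p dT/dt = UA(T_amb − T) + Q̇.
τ = M c_p/UA = 667.44 s; T_ss = T_amb + Q̇/UA = 10.2 + 17.1/1.19 = 24.570 °C.
T(t) = T_ss + (T₀ − T_ss)e^(−t/τ); set T = 28.3:
t = −τ ln[(T − T_ss)/(T₀ − T_ss)] = −667.44 · ln(0.15023) = 1265.2 s.

1270 s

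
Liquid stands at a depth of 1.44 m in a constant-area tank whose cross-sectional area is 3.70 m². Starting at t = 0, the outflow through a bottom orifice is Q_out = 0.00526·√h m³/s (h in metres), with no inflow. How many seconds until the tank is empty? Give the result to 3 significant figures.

1690 s

Unsteady balance on liquid volume: A dh/dt = −0.00526 √h.
∫ h^(−1/2) dh = −(0.00526/A) ∫ dt, giving 2√h = 2√h₀ − (0.00526/A) t.
Set h = 0: 2√h₀ = (0.00526/A) t_empty ⇒ t_empty = 2A√h₀/0.00526.
t_empty = 2·3.70·√1.44/0.00526 = 7.4000·1.2000/0.00526 = 1688.2 s.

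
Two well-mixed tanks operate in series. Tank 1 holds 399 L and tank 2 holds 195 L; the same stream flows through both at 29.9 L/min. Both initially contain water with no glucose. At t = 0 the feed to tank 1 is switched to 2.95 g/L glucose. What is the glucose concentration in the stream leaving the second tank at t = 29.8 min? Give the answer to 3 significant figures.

2.36 g/L

Each tank obeys Vᵢ dCᵢ/dt = Q(Cᵢ₋₁ − Cᵢ), so τᵢ = Vᵢ/Q.
τ₁ = 399/29.9 = 13.344 min; τ₂ = 195/29.9 = 6.5217 min.
Solving the cascade with C₁(0)=C₂(0)=0 gives C₂(t) = C_in[1 − (τ₁ e^(−t/τ₁) − τ₂ e^(−t/τ₂))/(τ₁ − τ₂)].
At t = 29.8: e^(−t/τ₁) = 0.10719, e^(−t/τ₂) = 0.010365.
C₂ = 2.95·[1 − (13.344·0.10719 − 6.5217·0.010365)/(6.8227)] = 2.95·0.80025 = 2.3607 g/L.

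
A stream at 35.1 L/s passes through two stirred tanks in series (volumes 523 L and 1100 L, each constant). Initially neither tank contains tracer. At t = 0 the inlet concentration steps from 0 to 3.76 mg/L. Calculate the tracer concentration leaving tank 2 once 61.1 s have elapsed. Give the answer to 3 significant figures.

Species balance on tank i: dCᵢ/dt = (Cᵢ₋₁ − Cᵢ)/τᵢ with τᵢ = Vᵢ/Q.
τ₁ = 523/35.1 = 14.900 s; τ₂ = 1100/35.1 = 31.339 s.
Solving the cascade with C₁(0)=C₂(0)=0 gives C₂(t) = C_in[1 − (τ₁ e^(−t/τ₁) − τ₂ e^(−t/τ₂))/(τ₁ − τ₂)].
At t = 61.1: e^(−t/τ₁) = 0.016563, e^(−t/τ₂) = 0.14232.
C₂ = 3.76·[1 − (14.900·0.016563 − 31.339·0.14232)/(-16.439)] = 3.76·0.74368 = 2.7963 mg/L.

2.80 mg/L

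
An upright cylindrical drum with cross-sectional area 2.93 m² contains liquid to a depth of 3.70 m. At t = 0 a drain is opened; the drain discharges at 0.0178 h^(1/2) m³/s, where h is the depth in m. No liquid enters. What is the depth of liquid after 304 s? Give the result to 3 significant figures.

A dh/dt = −Q_out = −0.0178 √h.
This is separable: 2 d(√h)/dt = −0.0178/A, so √h = √h₀ − (0.0178/(2A)) t.
√h = √3.70 − 0.0178·304/(2·2.93) = 1.9235 − 0.92341 = 1.0001.
h = 1.0001² = 1.0003 m.

1.00 m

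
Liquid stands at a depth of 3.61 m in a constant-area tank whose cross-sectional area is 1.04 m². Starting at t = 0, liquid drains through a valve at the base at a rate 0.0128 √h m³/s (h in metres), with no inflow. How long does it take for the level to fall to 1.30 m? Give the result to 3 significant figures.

With no inflow, A dh/dt = −0.0128 √h.
∫ h^(−1/2) dh = −(0.0128/A) ∫ dt, giving 2√h = 2√h₀ − (0.0128/A) t.
t = 2A(√h₀ − √h)/0.0128 = 2·1.04·(√3.61 − √1.30)/0.0128
  = 2.0800 × (1.9000 − 1.1402) / 0.0128 = 123.47 s.

123 s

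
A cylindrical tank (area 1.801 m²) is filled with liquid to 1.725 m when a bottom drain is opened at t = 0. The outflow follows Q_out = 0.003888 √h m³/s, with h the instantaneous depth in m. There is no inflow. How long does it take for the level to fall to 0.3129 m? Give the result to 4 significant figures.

With no inflow, A dh/dt = −0.003888 √h.
∫ h^(−1/2) dh = −(0.003888/A) ∫ dt, giving 2√h = 2√h₀ − (0.003888/A) t.
t = 2A(√h₀ − √h)/0.003888 = 2·1.801·(√1.725 − √0.3129)/0.003888
  = 3.60200 × (1.31339 − 0.559375) / 0.003888 = 698.553 s.

698.6 s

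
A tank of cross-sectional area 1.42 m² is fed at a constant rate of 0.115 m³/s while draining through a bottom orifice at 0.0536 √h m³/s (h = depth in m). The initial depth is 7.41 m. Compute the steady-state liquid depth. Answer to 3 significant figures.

4.60 m

A dh/dt = Q_in − 0.0536 √h. Steady state requires inflow = outflow:
Q_in = 0.0536 √h_ss ⇒ √h_ss = 0.115/0.0536 = 2.1455.
h_ss = 2.1455² = 4.6033 m. (Since h₀ = 7.41 m > h_ss, the level will fall toward this value.)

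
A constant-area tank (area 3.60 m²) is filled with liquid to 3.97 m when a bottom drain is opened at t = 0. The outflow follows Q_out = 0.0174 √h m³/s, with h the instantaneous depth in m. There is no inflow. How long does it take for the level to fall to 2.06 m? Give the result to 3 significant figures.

With no inflow, A dh/dt = −0.0174 √h.
∫ h^(−1/2) dh = −(0.0174/A) ∫ dt, giving 2√h = 2√h₀ − (0.0174/A) t.
t = 2A(√h₀ − √h)/0.0174 = 2·3.60·(√3.97 − √2.06)/0.0174
  = 7.2000 × (1.9925 − 1.4353) / 0.0174 = 230.57 s.

231 s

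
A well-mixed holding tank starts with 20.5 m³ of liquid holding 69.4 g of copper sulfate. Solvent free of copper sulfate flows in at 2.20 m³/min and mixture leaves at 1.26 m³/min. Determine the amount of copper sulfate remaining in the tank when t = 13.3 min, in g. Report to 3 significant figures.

Total volume: dV/dt = Q_in − Q_out = 0.94000 m³/min, so V(t) = 20.5 + 0.94000 t and V(13.3) = 33.002 m³.
Species balance (pure solvent in): dm/dt = −Q_out · m/V(t).
Separate: dm/m = −Q_out dt/V(t) ⇒ ln(m/m₀) = −(Q_out/(Q_in−Q_out)) ln(V/V₀).
m = m₀ (V₀/V)^(Q_out/(Q_in−Q_out)) = 69.4 × (20.5/33.002)^(1.3404) = 36.659 g.

36.7 g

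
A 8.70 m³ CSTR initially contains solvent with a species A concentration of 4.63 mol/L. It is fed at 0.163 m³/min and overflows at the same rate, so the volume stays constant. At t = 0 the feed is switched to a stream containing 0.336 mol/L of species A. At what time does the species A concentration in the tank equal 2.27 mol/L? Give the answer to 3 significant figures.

42.6 min

Transient balance on the dissolved component: V dC/dt = Q(C_in − C), so τ = V/Q = 53.374 min.
C(t) = C_in + (C₀ − C_in) e^(−t/τ). Set C = 2.27 and solve for t:
e^(−t/τ) = (C − C_in)/(C₀ − C_in) = (2.27 − 0.336)/(4.63 − 0.336) = 0.45040
t = −τ ln(…) = 53.374 × 0.79763 = 42.573 min.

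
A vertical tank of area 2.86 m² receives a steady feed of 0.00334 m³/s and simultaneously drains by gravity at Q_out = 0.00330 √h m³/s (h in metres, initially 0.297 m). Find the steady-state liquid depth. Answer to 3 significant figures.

1.02 m

A dh/dt = Q_in − 0.00330 √h. Steady state requires inflow = outflow:
Q_in = 0.00330 √h_ss ⇒ √h_ss = 0.00334/0.00330 = 1.0121.
h_ss = 1.0121² = 1.0244 m. (Since h₀ = 0.297 m < h_ss, the level will rise toward this value.)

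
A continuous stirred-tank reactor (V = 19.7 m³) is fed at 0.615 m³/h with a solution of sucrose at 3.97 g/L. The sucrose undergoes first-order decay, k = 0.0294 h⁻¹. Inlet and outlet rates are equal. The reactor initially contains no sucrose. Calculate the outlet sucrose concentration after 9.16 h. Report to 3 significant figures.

0.871 g/L

Accumulation = in − out − consumed: V dC/dt = Q C_in − Q C − k V C.
dC/dt = (Q/V) C_in − (Q/V + k) C; effective rate a = Q/V + k = 0.031218 + 0.0294 = 0.060618 h⁻¹.
C_ss = Q C_in/(Q + kV) = 2.0445 g/L; C(t) = C_ss + (C₀ − C_ss) e^(−a t).
C(9.16) = 2.0445 + (-2.0445)·e^(−0.060618·9.16) = 2.0445 + (-2.0445)·0.57392 = 0.87114 g/L.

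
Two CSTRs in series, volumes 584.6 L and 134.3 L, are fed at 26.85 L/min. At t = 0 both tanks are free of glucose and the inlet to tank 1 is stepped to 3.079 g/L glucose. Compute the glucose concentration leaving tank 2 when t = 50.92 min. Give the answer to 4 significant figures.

2.693 g/L

Each tank obeys Vᵢ dCᵢ/dt = Q(Cᵢ₋₁ − Cᵢ), so τᵢ = Vᵢ/Q.
τ₁ = 584.6/26.85 = 21.7728 min; τ₂ = 134.3/26.85 = 5.00186 min.
Solving the cascade with C₁(0)=C₂(0)=0 gives C₂(t) = C_in[1 − (τ₁ e^(−t/τ₁) − τ₂ e^(−t/τ₂))/(τ₁ − τ₂)].
At t = 50.92: e^(−t/τ₁) = 0.0964533, e^(−t/τ₂) = 3.79133e-05.
C₂ = 3.079·[1 − (21.7728·0.0964533 − 5.00186·3.79133e-05)/(16.7709)] = 3.079·0.874791 = 2.69348 g/L.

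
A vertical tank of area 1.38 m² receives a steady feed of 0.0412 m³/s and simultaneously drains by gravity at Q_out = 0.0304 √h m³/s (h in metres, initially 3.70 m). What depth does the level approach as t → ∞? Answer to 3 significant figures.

1.84 m

A dh/dt = Q_in − 0.0304 √h. Steady state requires inflow = outflow:
Q_in = 0.0304 √h_ss ⇒ √h_ss = 0.0412/0.0304 = 1.3553.
h_ss = 1.3553² = 1.8367 m. (Since h₀ = 3.70 m > h_ss, the level will fall toward this value.)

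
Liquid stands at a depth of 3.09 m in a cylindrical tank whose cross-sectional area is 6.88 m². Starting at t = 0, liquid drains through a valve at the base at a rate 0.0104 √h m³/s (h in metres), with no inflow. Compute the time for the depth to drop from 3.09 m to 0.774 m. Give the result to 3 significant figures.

1160 s

A dh/dt = −Q_out = −0.0104 √h.
Separate and integrate: 2(√h − √h₀) = −(0.0104/A) t.
t = 2A(√h₀ − √h)/0.0104 = 2·6.88·(√3.09 − √0.774)/0.0104
  = 13.760 × (1.7578 − 0.87977) / 0.0104 = 1161.8 s.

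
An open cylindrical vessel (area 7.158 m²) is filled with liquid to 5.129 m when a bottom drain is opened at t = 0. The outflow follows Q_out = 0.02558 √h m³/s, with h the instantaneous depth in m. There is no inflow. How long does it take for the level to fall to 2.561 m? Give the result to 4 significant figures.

With no inflow, A dh/dt = −0.02558 √h.
∫ h^(−1/2) dh = −(0.02558/A) ∫ dt, giving 2√h = 2√h₀ − (0.02558/A) t.
t = 2A(√h₀ − √h)/0.02558 = 2·7.158·(√5.129 − √2.561)/0.02558
  = 14.3160 × (2.26473 − 1.60031) / 0.02558 = 371.845 s.

371.8 s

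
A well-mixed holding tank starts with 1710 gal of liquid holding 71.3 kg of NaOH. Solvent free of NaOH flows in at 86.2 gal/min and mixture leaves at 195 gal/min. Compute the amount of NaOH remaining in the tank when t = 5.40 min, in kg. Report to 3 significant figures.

Let m(t) be the amount of NaOH. Volume: V(t) = V₀ + (Q_in − Q_out) t = 1710 − 108.80 t; V(5.40) = 1122.5 gal.
Solute balance: dm/dt = 0 − Q_out C = −Q_out m/V(t).
dm/m = −Q_out dt/(V₀ − 108.80 t); integrating gives ln(m/m₀) = −(Q_out/(Q_in−Q_out)) ln(V/V₀).
m = m₀ (V₀/V)^(Q_out/(Q_in−Q_out)) = 71.3 × (1710/1122.5)^(-1.7923) = 33.530 kg.

33.5 kg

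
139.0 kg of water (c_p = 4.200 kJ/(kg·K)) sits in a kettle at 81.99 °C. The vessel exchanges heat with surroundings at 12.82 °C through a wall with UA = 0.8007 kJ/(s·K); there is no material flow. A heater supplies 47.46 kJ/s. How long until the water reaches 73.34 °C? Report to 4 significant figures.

Lumped-capacitance energy balance: M c_p dT/dt = UA(T_amb − T) + Q̇.
τ = M c_p/UA = 729.112 s; T_ss = T_amb + Q̇/UA = 12.82 + 47.46/0.8007 = 72.0931 °C.
T(t) = T_ss + (T₀ − T_ss)e^(−t/τ); set T = 73.34:
t = −τ ln[(T − T_ss)/(T₀ − T_ss)] = −729.112 · ln(0.125986) = 1510.42 s.

1510 s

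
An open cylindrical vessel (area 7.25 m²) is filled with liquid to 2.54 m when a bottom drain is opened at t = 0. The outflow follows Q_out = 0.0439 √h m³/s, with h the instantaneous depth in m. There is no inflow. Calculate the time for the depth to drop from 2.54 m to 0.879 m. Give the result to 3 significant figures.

217 s

A dh/dt = −Q_out = −0.0439 √h.
Separate and integrate: 2(√h − √h₀) = −(0.0439/A) t.
t = 2A(√h₀ − √h)/0.0439 = 2·7.25·(√2.54 − √0.879)/0.0439
  = 14.500 × (1.5937 − 0.93755) / 0.0439 = 216.74 s.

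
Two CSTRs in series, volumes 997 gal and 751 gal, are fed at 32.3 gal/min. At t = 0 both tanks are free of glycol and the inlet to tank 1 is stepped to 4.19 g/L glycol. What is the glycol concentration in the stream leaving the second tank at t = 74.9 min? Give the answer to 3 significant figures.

Species balance on tank i: dCᵢ/dt = (Cᵢ₋₁ − Cᵢ)/τᵢ with τᵢ = Vᵢ/Q.
τ₁ = 997/32.3 = 30.867 min; τ₂ = 751/32.3 = 23.251 min.
Solving the cascade with C₁(0)=C₂(0)=0 gives C₂(t) = C_in[1 − (τ₁ e^(−t/τ₁) − τ₂ e^(−t/τ₂))/(τ₁ − τ₂)].
At t = 74.9: e^(−t/τ₁) = 0.088341, e^(−t/τ₂) = 0.039899.
C₂ = 4.19·[1 − (30.867·0.088341 − 23.251·0.039899)/(7.6161)] = 4.19·0.76377 = 3.2002 g/L.

3.20 g/L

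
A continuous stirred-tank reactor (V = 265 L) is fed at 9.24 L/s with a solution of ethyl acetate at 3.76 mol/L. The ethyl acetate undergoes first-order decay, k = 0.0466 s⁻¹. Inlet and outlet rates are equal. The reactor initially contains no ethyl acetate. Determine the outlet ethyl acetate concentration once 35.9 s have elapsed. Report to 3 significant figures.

Species balance: V dC/dt = Q C_in − Q C − k V C.
dC/dt = (Q/V) C_in − (Q/V + k) C; effective rate a = Q/V + k = 0.034868 + 0.0466 = 0.081468 s⁻¹.
C_ss = Q C_in/(Q + kV) = 1.6093 mol/L; C(t) = C_ss + (C₀ − C_ss) e^(−a t).
C(35.9) = 1.6093 + (-1.6093)·e^(−0.081468·35.9) = 1.6093 + (-1.6093)·0.053681 = 1.5229 mol/L.

1.52 mol/L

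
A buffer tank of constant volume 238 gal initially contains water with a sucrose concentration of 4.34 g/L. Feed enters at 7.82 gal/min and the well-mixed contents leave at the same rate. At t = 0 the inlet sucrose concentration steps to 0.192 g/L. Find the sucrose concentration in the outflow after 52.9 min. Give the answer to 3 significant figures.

Unsteady species balance (constant V, well mixed): V dC/dt = Q(C_in − C).
Time constant τ = V/Q = 238/7.82 = 30.435 min.
This is linear first-order; C(t) = C_in + (C₀ − C_in) e^(−t/τ).
C(52.9) = 0.192 + (4.34 − 0.192)·e^(−52.9/30.435) = 0.192 + (4.1480)·0.17585 = 0.92141 g/L.

0.921 g/L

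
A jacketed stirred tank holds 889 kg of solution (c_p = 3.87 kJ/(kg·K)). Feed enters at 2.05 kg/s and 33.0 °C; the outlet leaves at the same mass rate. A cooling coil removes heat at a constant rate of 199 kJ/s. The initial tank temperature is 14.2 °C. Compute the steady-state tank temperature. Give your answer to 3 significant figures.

7.92 °C

M c_p dT/dt = ṁ c_p (T_in − T) − Q̇.
At steady state dT/dt = 0 ⇒ T_ss = T_in − Q̇/(ṁ c_p) = 33.0 − 199/(2.05·3.87) = 7.9165 °C.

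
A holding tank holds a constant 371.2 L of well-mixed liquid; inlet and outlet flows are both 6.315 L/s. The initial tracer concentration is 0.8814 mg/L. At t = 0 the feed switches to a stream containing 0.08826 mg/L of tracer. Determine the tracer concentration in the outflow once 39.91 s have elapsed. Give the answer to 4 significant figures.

0.4905 mg/L

Unsteady species balance (constant V, well mixed): V dC/dt = Q(C_in − C).
Rewrite as dC/dt + C/τ = C_in/τ, τ = V/Q = 58.7807 s.
Integrating: C(t) = C_in + (C₀ − C_in) e^(−t/τ).
C(39.91) = 0.08826 + (0.8814 − 0.08826)·e^(−39.91/58.7807) = 0.08826 + (0.793140)·0.507142 = 0.490494 mg/L.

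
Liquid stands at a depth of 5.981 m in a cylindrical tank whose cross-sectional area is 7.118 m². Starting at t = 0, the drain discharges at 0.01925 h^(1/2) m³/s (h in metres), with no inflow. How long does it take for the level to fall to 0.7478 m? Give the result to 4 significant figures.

1169 s

Volume balance on the tank: A dh/dt = −0.01925 √h.
∫ h^(−1/2) dh = −(0.01925/A) ∫ dt, giving 2√h = 2√h₀ − (0.01925/A) t.
t = 2A(√h₀ − √h)/0.01925 = 2·7.118·(√5.981 − √0.7478)/0.01925
  = 14.2360 × (2.44561 − 0.864754) / 0.01925 = 1169.09 s.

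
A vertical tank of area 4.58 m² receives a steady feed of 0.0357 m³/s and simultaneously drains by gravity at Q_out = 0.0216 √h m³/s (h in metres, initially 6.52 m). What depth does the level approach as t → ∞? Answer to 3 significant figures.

2.73 m

A dh/dt = Q_in − 0.0216 √h. Steady state requires inflow = outflow:
Q_in = 0.0216 √h_ss ⇒ √h_ss = 0.0357/0.0216 = 1.6528.
h_ss = 1.6528² = 2.7317 m. (Since h₀ = 6.52 m > h_ss, the level will fall toward this value.)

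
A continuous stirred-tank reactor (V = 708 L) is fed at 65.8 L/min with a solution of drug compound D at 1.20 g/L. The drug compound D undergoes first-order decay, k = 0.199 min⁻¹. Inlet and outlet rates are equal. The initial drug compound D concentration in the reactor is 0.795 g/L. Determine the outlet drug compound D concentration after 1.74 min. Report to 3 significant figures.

Accumulation = in − out − consumed: V dC/dt = Q C_in − Q C − k V C.
dC/dt = (Q/V) C_in − (Q/V + k) C; effective rate a = Q/V + k = 0.092938 + 0.199 = 0.29194 min⁻¹.
C_ss = Q C_in/(Q + kV) = 0.38202 g/L; C(t) = C_ss + (C₀ − C_ss) e^(−a t).
C(1.74) = 0.38202 + (0.41298)·e^(−0.29194·1.74) = 0.38202 + (0.41298)·0.60171 = 0.63052 g/L.

0.631 g/L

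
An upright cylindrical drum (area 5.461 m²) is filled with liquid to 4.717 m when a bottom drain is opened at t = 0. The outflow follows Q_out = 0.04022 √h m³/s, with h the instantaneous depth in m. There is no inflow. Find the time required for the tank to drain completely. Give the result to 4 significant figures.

589.8 s

With no inflow, A dh/dt = −0.04022 √h.
This is separable: 2 d(√h)/dt = −0.04022/A, so √h = √h₀ − (0.04022/(2A)) t.
Set h = 0: 2√h₀ = (0.04022/A) t_empty ⇒ t_empty = 2A√h₀/0.04022.
t_empty = 2·5.461·√4.717/0.04022 = 10.9220·2.17187/0.04022 = 589.784 s.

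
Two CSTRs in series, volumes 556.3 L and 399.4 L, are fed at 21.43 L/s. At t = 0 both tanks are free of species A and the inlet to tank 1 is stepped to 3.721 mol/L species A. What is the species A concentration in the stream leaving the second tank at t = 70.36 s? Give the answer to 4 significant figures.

3.061 mol/L

Each tank obeys Vᵢ dCᵢ/dt = Q(Cᵢ₋₁ − Cᵢ), so τᵢ = Vᵢ/Q.
τ₁ = 556.3/21.43 = 25.9589 s; τ₂ = 399.4/21.43 = 18.6374 s.
Solving the cascade with C₁(0)=C₂(0)=0 gives C₂(t) = C_in[1 − (τ₁ e^(−t/τ₁) − τ₂ e^(−t/τ₂))/(τ₁ − τ₂)].
At t = 70.36: e^(−t/τ₁) = 0.0665079, e^(−t/τ₂) = 0.0229325.
C₂ = 3.721·[1 − (25.9589·0.0665079 − 18.6374·0.0229325)/(7.32151)] = 3.721·0.822568 = 3.06078 mol/L.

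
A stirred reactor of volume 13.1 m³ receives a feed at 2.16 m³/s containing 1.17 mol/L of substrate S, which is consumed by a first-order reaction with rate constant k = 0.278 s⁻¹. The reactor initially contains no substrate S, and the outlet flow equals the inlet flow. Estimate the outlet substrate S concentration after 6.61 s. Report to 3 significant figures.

Species balance: V dC/dt = Q C_in − Q C − k V C.
dC/dt = (Q/V) C_in − (Q/V + k) C; effective rate a = Q/V + k = 0.16489 + 0.278 = 0.44289 s⁻¹.
C_ss = Q C_in/(Q + kV) = 0.43559 mol/L; C(t) = C_ss + (C₀ − C_ss) e^(−a t).
C(6.61) = 0.43559 + (-0.43559)·e^(−0.44289·6.61) = 0.43559 + (-0.43559)·0.053532 = 0.41227 mol/L.

0.412 mol/L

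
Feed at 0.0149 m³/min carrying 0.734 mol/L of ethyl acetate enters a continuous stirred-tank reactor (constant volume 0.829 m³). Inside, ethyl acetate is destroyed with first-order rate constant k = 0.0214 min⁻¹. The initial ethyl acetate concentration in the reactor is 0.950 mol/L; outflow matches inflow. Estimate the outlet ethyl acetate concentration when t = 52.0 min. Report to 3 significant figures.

V dC/dt = Q(C_in − C) − k V C.
This is linear with rate a = Q/V + k = 0.039373 min⁻¹.
C_ss = Q C_in/(Q + kV) = 0.33506 mol/L; C(t) = C_ss + (C₀ − C_ss) e^(−a t).
C(52.0) = 0.33506 + (0.61494)·e^(−0.039373·52.0) = 0.33506 + (0.61494)·0.12907 = 0.41443 mol/L.

0.414 mol/L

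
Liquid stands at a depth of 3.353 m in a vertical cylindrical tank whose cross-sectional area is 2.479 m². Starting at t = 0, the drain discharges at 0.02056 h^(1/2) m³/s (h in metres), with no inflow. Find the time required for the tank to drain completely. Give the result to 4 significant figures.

441.6 s

With no inflow, A dh/dt = −0.02056 √h.
Separate and integrate: 2(√h − √h₀) = −(0.02056/A) t.
Set h = 0: 2√h₀ = (0.02056/A) t_empty ⇒ t_empty = 2A√h₀/0.02056.
t_empty = 2·2.479·√3.353/0.02056 = 4.95800·1.83112/0.02056 = 441.571 s.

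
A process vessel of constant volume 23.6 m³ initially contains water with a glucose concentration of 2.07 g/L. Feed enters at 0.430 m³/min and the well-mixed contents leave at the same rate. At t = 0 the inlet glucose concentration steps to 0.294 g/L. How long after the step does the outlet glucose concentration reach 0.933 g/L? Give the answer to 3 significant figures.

Species balance: V dC/dt = Q(C_in − C) ⇒ τ = V/Q = 54.884 min.
C(t) = C_in + (C₀ − C_in) e^(−t/τ). Set C = 0.933 and solve for t:
e^(−t/τ) = (C − C_in)/(C₀ − C_in) = (0.933 − 0.294)/(2.07 − 0.294) = 0.35980
t = −τ ln(…) = 54.884 × 1.0222 = 56.103 min.

56.1 min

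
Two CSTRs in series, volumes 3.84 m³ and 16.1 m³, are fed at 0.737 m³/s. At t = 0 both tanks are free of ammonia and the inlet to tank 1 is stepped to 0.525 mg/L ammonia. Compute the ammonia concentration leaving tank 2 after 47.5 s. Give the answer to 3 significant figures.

0.447 mg/L

Each tank obeys Vᵢ dCᵢ/dt = Q(Cᵢ₋₁ − Cᵢ), so τᵢ = Vᵢ/Q.
τ₁ = 3.84/0.737 = 5.2103 s; τ₂ = 16.1/0.737 = 21.845 s.
Tank 1: C₁ = C_in(1 − e^(−t/τ₁)). Tank 2 (τ₁ ≠ τ₂): C₂ = C_in[1 − (τ₁ e^(−t/τ₁) − τ₂ e^(−t/τ₂))/(τ₁ − τ₂)].
At t = 47.5: e^(−t/τ₁) = 0.00010983, e^(−t/τ₂) = 0.11368.
C₂ = 0.525·[1 − (5.2103·0.00010983 − 21.845·0.11368)/(-16.635)] = 0.525·0.85075 = 0.44664 mg/L.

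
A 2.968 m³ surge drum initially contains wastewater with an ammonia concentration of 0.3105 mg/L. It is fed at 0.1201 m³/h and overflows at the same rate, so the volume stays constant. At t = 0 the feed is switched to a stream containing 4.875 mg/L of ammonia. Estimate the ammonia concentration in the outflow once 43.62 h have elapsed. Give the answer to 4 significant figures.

4.094 mg/L

Transient balance on the dissolved component: V dC/dt = Q(C_in − C).
So dC/dt = (C_in − C)/τ with τ = V/Q = 2.968/0.1201 = 24.7127 h.
Solution: C(t) = C_in + (C₀ − C_in) e^(−t/τ).
C(43.62) = 4.875 + (0.3105 − 4.875)·e^(−43.62/24.7127) = 4.875 + (-4.56450)·0.171173 = 4.09368 mg/L.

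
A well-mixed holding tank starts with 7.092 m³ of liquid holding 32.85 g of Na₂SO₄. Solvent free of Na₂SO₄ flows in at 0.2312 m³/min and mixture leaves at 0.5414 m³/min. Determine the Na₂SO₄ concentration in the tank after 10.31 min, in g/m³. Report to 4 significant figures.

Let m(t) be the amount of Na₂SO₄. Volume: V(t) = V₀ + (Q_in − Q_out) t = 7.092 − 0.310200 t; V(10.31) = 3.89384 m³.
Species balance (pure solvent in): dm/dt = −Q_out · m/V(t).
dm/m = −Q_out dt/(V₀ − 0.310200 t); integrating gives ln(m/m₀) = −(Q_out/(Q_in−Q_out)) ln(V/V₀).
m = m₀ (V₀/V)^(Q_out/(Q_in−Q_out)) = 32.85 × (7.092/3.89384)^(-1.74533) = 11.5364 g.
C = m/V = 11.5364/3.89384 = 2.96272 g/m³.

2.963 g/m³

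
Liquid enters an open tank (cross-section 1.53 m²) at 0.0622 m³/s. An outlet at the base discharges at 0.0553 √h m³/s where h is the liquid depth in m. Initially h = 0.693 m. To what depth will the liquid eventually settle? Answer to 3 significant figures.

1.27 m

Volume balance on the tank: A dh/dt = Q_in − 0.0553 √h. At steady state dh/dt = 0:
Q_in = 0.0553 √h_ss ⇒ √h_ss = 0.0622/0.0553 = 1.1248.
h_ss = 1.1248² = 1.2651 m. (Since h₀ = 0.693 m < h_ss, the level will rise toward this value.)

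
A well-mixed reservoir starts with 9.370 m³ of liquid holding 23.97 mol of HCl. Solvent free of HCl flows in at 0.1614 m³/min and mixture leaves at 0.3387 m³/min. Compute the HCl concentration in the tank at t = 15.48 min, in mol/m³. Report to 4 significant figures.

1.866 mol/m³

Total volume: dV/dt = Q_in − Q_out = -0.177300 m³/min, so V(t) = 9.370 − 0.177300 t and V(15.48) = 6.62540 m³.
No HCl enters, so dm/dt = −Q_out · (m/V).
Separate: dm/m = −Q_out dt/V(t) ⇒ ln(m/m₀) = −(Q_out/(Q_in−Q_out)) ln(V/V₀).
m = m₀ (V₀/V)^(Q_out/(Q_in−Q_out)) = 23.97 × (9.370/6.62540)^(-1.91032) = 12.3627 mol.
C = m/V = 12.3627/6.62540 = 1.86595 mol/m³.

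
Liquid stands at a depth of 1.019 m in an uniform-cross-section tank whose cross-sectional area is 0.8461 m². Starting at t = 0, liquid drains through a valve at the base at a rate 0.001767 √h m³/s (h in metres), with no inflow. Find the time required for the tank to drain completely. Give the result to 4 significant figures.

Mass balance (ρ constant): A dh/dt = −0.001767 √h.
∫ h^(−1/2) dh = −(0.001767/A) ∫ dt, giving 2√h = 2√h₀ − (0.001767/A) t.
Tank is empty when √h = 0: t_empty = 2A√h₀/0.001767.
t_empty = 2·0.8461·√1.019/0.001767 = 1.69220·1.00946/0.001767 = 966.723 s.

966.7 s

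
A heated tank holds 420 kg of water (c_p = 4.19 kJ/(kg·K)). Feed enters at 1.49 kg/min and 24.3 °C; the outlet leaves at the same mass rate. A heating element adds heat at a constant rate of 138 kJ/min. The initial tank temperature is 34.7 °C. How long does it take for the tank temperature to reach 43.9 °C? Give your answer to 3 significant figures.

435 min

M c_p dT/dt = ṁ c_p (T_in − T) + Q̇.
τ = M/ṁ = 281.88 min; T_ss = T_in + Q̇/(ṁ c_p) = 46.404 °C.
T(t) = T_ss + (T₀ − T_ss) e^(−t/τ). Set T = 43.9:
e^(−t/τ) = (43.9 − 46.404)/(34.7 − 46.404) = 0.21397
t = −281.88 · ln(0.21397) = 434.63 min.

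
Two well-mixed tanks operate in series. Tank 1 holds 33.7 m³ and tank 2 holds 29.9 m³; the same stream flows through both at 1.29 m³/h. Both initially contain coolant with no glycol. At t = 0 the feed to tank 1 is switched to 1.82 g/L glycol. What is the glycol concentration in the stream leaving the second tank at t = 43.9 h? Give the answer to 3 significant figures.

0.968 g/L

Time constants: τᵢ = Vᵢ/Q for each well-mixed tank.
τ₁ = 33.7/1.29 = 26.124 h; τ₂ = 29.9/1.29 = 23.178 h.
Tank 1: C₁ = C_in(1 − e^(−t/τ₁)). Tank 2 (τ₁ ≠ τ₂): C₂ = C_in[1 − (τ₁ e^(−t/τ₁) − τ₂ e^(−t/τ₂))/(τ₁ − τ₂)].
At t = 43.9: e^(−t/τ₁) = 0.18629, e^(−t/τ₂) = 0.15047.
C₂ = 1.82·[1 − (26.124·0.18629 − 23.178·0.15047)/(2.9457)] = 1.82·0.53183 = 0.96793 g/L.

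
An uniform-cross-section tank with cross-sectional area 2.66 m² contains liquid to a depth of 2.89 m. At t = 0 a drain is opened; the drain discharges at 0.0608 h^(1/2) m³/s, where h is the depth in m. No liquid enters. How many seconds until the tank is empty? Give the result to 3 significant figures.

With no inflow, A dh/dt = −0.0608 √h.
Separate and integrate: 2(√h − √h₀) = −(0.0608/A) t.
Tank is empty when √h = 0: t_empty = 2A√h₀/0.0608.
t_empty = 2·2.66·√2.89/0.0608 = 5.3200·1.7000/0.0608 = 148.75 s.

149 s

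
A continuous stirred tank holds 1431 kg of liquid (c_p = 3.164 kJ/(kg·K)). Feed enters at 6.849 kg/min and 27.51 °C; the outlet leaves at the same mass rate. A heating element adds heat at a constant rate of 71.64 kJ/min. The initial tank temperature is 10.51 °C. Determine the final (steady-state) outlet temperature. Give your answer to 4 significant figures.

M c_p dT/dt = ṁ c_p (T_in − T) + Q̇.
At steady state dT/dt = 0 ⇒ T_ss = T_in + Q̇/(ṁ c_p) = 27.51 + 71.64/(6.849·3.164) = 30.8159 °C.

30.82 °C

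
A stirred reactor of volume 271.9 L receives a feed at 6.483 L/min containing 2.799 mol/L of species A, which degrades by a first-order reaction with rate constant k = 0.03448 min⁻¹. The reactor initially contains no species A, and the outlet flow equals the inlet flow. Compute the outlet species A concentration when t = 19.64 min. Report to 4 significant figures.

0.7803 mol/L

V dC/dt = Q(C_in − C) − k V C.
dC/dt = (Q/V) C_in − (Q/V + k) C; effective rate a = Q/V + k = 0.0238433 + 0.03448 = 0.0583233 min⁻¹.
C_ss = Q C_in/(Q + kV) = 1.14427 mol/L; C(t) = C_ss + (C₀ − C_ss) e^(−a t).
C(19.64) = 1.14427 + (-1.14427)·e^(−0.0583233·19.64) = 1.14427 + (-1.14427)·0.318074 = 0.780305 mol/L.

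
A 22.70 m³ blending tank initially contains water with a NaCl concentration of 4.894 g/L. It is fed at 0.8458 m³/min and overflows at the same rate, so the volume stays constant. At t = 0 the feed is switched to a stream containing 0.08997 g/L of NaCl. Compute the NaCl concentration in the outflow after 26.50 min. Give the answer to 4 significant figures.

1.880 g/L

Transient balance on the dissolved component: V dC/dt = Q(C_in − C).
Time constant τ = V/Q = 22.70/0.8458 = 26.8385 min.
This is linear first-order; C(t) = C_in + (C₀ − C_in) e^(−t/τ).
C(26.50) = 0.08997 + (4.894 − 0.08997)·e^(−26.50/26.8385) = 0.08997 + (4.80403)·0.372549 = 1.87970 g/L.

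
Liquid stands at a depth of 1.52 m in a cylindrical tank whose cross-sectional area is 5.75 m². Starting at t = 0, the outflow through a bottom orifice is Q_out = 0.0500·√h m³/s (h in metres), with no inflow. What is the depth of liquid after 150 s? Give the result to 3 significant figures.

0.337 m

A dh/dt = −Q_out = −0.0500 √h.
∫ h^(−1/2) dh = −(0.0500/A) ∫ dt, giving 2√h = 2√h₀ − (0.0500/A) t.
√h = √1.52 − 0.0500·150/(2·5.75) = 1.2329 − 0.65217 = 0.58071.
h = 0.58071² = 0.33722 m.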